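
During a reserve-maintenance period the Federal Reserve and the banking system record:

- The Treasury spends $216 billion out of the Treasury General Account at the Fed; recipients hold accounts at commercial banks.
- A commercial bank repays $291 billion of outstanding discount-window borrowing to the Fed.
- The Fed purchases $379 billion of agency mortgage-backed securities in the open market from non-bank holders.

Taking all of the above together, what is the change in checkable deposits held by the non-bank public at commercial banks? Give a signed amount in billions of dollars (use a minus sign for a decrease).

Fed balance sheet:
  Assets:      Securities +$379B, Loans to banks −$291B
  Liabilities: Bank reserves +$304B, Government deposits −$216B
Commercial banking system:
  Assets:      Reserves at CB +$304B
  Liabilities: Checkable deposits +$595B, Borrowings from CB −$291B
So the change in checkable deposits held by the non-bank public at commercial banks is +$595 billion.

+$595 billion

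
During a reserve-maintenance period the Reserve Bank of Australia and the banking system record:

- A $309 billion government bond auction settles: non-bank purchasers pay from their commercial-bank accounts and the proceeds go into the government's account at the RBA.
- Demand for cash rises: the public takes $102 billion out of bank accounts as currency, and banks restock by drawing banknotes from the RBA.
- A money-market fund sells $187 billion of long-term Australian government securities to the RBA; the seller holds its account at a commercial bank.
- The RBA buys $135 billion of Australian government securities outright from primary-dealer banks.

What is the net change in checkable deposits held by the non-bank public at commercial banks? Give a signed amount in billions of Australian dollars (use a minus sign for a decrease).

-$224 billion

Government account inflow $309 billion: non-bank counterparties' bank balances fall → −$309B.
Currency withdrawal $102 billion: non-bank counterparties' bank balances fall → −$102B.
Asset purchase (from non-banks) $187 billion: non-bank counterparties' bank balances rise → +$187B.
OMO purchase (from banks) $135 billion: the counterparty is a bank, so public deposits are unchanged → 0.
Net: −309 − 102 + 187 + 0 = -$224 billion.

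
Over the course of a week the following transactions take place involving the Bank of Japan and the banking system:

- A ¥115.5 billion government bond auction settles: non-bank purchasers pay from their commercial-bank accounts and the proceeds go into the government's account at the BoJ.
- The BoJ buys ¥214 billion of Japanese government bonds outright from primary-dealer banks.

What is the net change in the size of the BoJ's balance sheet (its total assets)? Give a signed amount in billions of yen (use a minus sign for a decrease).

Government account inflow ¥115.5 billion: only the composition of liabilities changes → 0.
OMO purchase (from banks) ¥214 billion: a BoJ asset is acquired → +¥214B.
Net: 0 + 214 = +¥214 billion.

+¥214 billion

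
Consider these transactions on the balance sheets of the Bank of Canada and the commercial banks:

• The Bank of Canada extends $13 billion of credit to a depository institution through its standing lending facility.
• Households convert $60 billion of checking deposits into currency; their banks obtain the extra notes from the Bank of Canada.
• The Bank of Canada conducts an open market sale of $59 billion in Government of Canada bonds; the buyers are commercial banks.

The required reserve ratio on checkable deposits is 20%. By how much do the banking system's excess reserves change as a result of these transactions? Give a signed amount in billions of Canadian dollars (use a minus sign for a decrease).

Discount-window loan $13 billion: reserves +$13B, deposits 0.
Currency withdrawal $60 billion: reserves −$60B, deposits −$60B.
OMO sale (to banks) $59 billion: reserves −$59B, deposits 0.
Totals: Δreserves = −$106B, Δdeposits = −$60B.
Δrequired reserves = 20% × −$60B = −$12B.
Δexcess reserves = Δreserves − Δrequired = −$106B − (−$12B) = -$94 billion.

-$94 billion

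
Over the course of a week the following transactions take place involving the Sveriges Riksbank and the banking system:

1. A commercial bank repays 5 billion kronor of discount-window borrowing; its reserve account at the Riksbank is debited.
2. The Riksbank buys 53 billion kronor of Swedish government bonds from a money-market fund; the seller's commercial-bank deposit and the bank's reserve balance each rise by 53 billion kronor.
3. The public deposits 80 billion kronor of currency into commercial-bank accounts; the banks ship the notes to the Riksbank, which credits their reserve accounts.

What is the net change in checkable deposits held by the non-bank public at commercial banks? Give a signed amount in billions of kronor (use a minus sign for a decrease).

Discount-window repayment 5 billion kronor: the counterparty is a bank, so public deposits are unchanged → 0.
Asset purchase (from non-banks) 53 billion kronor: non-bank counterparties' bank balances rise → +53B.
Currency deposit 80 billion kronor: non-bank counterparties' bank balances rise → +80B.
Net: 0 + 53 + 80 = +133 billion.

+133 billion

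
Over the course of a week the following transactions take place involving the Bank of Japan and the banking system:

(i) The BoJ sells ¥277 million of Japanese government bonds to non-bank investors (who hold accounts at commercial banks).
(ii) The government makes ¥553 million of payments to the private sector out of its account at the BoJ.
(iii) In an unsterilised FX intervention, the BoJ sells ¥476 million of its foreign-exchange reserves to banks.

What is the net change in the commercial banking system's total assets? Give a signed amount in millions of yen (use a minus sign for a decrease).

BoJ balance sheet:
  Assets:      Securities −¥277M, Foreign assets −¥476M
  Liabilities: Bank reserves −¥200M, Government deposits −¥553M
Commercial banking system:
  Assets:      Reserves at CB −¥200M, Foreign assets +¥476M
  Liabilities: Checkable deposits +¥276M
Change in total bank assets = +¥276 million.

+¥276 million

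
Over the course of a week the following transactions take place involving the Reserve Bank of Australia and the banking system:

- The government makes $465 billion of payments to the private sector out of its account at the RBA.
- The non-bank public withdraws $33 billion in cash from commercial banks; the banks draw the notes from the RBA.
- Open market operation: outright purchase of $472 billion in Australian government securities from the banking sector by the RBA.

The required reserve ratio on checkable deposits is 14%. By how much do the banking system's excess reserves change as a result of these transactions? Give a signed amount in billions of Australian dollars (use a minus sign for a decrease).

+$843.52 billion

Government spending $465 billion: reserves +$465B, deposits +$465B.
Currency withdrawal $33 billion: reserves −$33B, deposits −$33B.
OMO purchase (from banks) $472 billion: reserves +$472B, deposits 0.
Totals: Δreserves = +$904B, Δdeposits = +$432B.
Δrequired reserves = 14% × +$432B = +$60.48B.
Δexcess reserves = Δreserves − Δrequired = +$904B − (+$60.48B) = +$843.52 billion.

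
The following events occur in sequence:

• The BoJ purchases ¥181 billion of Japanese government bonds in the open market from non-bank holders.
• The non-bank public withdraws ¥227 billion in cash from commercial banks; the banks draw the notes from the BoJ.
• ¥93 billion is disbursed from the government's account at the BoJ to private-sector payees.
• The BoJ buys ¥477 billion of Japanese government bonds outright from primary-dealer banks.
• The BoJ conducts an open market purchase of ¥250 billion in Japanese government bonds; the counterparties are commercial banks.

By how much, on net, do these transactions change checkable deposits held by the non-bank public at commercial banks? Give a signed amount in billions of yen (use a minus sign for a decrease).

BoJ balance sheet:
  Assets:      Securities +¥908B
  Liabilities: Bank reserves +¥774B, Currency in circulation +¥227B, Government deposits −¥93B
Commercial banking system:
  Assets:      Reserves at CB +¥774B, Securities −¥727B
  Liabilities: Checkable deposits +¥47B
So the change in checkable deposits held by the non-bank public at commercial banks is +¥47 billion.

+¥47 billion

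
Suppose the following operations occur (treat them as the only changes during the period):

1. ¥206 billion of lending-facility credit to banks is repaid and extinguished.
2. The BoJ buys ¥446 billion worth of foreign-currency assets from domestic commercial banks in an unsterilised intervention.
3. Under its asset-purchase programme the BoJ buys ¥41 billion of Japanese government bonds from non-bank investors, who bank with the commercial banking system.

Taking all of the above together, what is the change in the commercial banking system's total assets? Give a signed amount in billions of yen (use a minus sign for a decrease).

-¥165 billion

BoJ balance sheet:
  Assets:      Securities +¥41B, Loans to banks −¥206B, Foreign assets +¥446B
  Liabilities: Bank reserves +¥281B
Commercial banking system:
  Assets:      Reserves at CB +¥281B, Foreign assets −¥446B
  Liabilities: Checkable deposits +¥41B, Borrowings from CB −¥206B
Change in total bank assets = -¥165 billion.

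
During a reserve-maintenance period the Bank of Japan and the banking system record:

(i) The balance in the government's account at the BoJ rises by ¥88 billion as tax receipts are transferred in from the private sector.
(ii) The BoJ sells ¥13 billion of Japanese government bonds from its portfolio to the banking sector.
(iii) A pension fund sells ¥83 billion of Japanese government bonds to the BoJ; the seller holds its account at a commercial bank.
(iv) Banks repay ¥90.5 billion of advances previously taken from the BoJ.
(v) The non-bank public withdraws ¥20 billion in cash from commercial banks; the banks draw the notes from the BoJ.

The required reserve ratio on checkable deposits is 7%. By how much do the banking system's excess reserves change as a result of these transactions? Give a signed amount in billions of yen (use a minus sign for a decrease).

-¥126.75 billion

Government account inflow ¥88 billion: reserves −¥88B, deposits −¥88B.
OMO sale (to banks) ¥13 billion: reserves −¥13B, deposits 0.
Asset purchase (from non-banks) ¥83 billion: reserves +¥83B, deposits +¥83B.
Discount-window repayment ¥90.5 billion: reserves −¥90.5B, deposits 0.
Currency withdrawal ¥20 billion: reserves −¥20B, deposits −¥20B.
Totals: Δreserves = −¥128.5B, Δdeposits = −¥25B.
Δrequired reserves = 7% × −¥25B = −¥1.75B.
Δexcess reserves = Δreserves − Δrequired = −¥128.5B − (−¥1.75B) = -¥126.75 billion.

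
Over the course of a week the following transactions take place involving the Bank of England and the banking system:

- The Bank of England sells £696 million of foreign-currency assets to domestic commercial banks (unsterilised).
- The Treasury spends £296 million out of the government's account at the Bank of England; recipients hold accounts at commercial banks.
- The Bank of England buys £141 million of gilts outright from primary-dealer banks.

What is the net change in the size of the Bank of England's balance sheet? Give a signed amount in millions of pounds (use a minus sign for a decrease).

Bank of England balance sheet:
  Assets:      Securities +£141M, Foreign assets −£696M
  Liabilities: Bank reserves −£259M, Government deposits −£296M
Change in total Bank of England assets = -£555 million.

-£555 million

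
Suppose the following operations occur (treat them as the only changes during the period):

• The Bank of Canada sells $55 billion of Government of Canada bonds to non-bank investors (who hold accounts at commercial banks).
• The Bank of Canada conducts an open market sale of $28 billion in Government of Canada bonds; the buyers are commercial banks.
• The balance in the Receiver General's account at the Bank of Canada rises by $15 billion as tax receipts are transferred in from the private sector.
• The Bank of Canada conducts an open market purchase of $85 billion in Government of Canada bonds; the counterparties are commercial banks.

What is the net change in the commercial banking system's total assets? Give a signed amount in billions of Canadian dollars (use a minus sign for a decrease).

Bank of Canada balance sheet:
  Assets:      Securities +$2B
  Liabilities: Bank reserves −$13B, Government deposits +$15B
Commercial banking system:
  Assets:      Reserves at CB −$13B, Securities −$57B
  Liabilities: Checkable deposits −$70B
Change in total bank assets = -$70 billion.

-$70 billion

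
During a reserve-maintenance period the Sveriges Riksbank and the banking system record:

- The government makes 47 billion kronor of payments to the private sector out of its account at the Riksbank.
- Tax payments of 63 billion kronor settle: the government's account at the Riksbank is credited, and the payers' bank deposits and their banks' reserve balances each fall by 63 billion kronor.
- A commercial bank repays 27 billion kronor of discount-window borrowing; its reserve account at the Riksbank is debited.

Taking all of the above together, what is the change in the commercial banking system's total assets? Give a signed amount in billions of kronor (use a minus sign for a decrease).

-43 billion

Government spending 47 billion kronor: bank balance sheets expand → +47B.
Government account inflow 63 billion kronor: bank balance sheets shrink → −63B.
Discount-window repayment 27 billion kronor: bank balance sheets shrink → −27B.
Net: 47 − 63 − 27 = -43 billion.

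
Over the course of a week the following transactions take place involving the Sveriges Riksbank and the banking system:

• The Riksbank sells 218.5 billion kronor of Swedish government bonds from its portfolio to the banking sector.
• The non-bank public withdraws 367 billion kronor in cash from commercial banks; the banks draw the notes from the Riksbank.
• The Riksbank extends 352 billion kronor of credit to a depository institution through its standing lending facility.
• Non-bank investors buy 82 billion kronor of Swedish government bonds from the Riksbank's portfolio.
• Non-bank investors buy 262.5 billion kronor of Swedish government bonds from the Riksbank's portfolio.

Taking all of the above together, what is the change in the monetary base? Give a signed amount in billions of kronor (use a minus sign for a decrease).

Riksbank balance sheet:
  Assets:      Securities −563B, Loans to banks +352B
  Liabilities: Bank reserves −578B, Currency in circulation +367B
Monetary base = currency + reserves: +367B + (−578B) = -211 billion.

-211 billion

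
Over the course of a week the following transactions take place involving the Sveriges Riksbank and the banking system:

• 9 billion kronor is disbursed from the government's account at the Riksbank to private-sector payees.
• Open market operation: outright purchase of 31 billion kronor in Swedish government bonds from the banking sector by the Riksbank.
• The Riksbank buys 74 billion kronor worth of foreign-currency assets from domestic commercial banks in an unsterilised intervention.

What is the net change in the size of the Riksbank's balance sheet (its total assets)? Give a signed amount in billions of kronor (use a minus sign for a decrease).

Government spending 9 billion kronor: only the composition of liabilities changes → 0.
OMO purchase (from banks) 31 billion kronor: a Riksbank asset is acquired → +31B.
FX purchase 74 billion kronor: a Riksbank asset is acquired → +74B.
Net: 0 + 31 + 74 = +105 billion.

+105 billion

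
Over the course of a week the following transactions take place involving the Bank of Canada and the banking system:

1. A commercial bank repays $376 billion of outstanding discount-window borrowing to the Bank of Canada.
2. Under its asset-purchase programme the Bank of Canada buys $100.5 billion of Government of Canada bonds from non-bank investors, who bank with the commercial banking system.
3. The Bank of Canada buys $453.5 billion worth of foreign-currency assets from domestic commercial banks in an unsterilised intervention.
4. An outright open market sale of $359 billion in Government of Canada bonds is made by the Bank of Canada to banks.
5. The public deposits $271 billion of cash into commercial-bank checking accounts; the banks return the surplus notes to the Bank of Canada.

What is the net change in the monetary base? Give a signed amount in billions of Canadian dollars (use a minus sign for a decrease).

Bank of Canada balance sheet:
  Assets:      Securities −$258.5B, Loans to banks −$376B, Foreign assets +$453.5B
  Liabilities: Bank reserves +$90B, Currency in circulation −$271B
Commercial banking system:
  Assets:      Reserves at CB +$90B, Securities +$359B, Foreign assets −$453.5B
  Liabilities: Checkable deposits +$371.5B, Borrowings from CB −$376B
Monetary base = currency + reserves: −$271B + (+$90B) = -$181 billion.

-$181 billion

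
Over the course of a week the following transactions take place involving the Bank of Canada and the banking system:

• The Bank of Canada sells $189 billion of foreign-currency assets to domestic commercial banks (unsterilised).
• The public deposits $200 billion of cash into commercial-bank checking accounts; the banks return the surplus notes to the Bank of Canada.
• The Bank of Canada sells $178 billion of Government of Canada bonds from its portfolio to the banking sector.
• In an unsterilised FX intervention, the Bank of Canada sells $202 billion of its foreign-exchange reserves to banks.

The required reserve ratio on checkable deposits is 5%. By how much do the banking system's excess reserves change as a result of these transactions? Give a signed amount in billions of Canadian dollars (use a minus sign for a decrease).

-$379 billion

FX sale $189 billion: reserves −$189B, deposits 0.
Currency deposit $200 billion: reserves +$200B, deposits +$200B.
OMO sale (to banks) $178 billion: reserves −$178B, deposits 0.
FX sale $202 billion: reserves −$202B, deposits 0.
Totals: Δreserves = −$369B, Δdeposits = +$200B.
Δrequired reserves = 5% × +$200B = +$10B.
Δexcess reserves = Δreserves − Δrequired = −$369B − (+$10B) = -$379 billion.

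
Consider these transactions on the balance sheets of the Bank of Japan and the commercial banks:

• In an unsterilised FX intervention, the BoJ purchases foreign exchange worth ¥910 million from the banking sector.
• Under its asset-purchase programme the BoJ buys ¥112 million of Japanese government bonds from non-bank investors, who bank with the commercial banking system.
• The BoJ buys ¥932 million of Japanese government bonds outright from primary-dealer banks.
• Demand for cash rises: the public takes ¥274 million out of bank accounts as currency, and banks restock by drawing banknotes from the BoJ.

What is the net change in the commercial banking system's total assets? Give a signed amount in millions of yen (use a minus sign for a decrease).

BoJ balance sheet:
  Assets:      Securities +¥1044M, Foreign assets +¥910M
  Liabilities: Bank reserves +¥1680M, Currency in circulation +¥274M
Commercial banking system:
  Assets:      Reserves at CB +¥1680M, Securities −¥932M, Foreign assets −¥910M
  Liabilities: Checkable deposits −¥162M
Change in total bank assets = -¥162 million.

-¥162 million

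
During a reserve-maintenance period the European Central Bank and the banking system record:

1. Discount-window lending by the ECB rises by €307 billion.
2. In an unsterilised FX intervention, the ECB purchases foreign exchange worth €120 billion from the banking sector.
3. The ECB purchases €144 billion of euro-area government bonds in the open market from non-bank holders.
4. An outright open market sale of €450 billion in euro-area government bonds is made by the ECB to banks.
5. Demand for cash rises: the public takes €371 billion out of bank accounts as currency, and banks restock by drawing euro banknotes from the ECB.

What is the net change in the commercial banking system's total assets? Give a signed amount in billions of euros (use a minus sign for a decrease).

Discount-window loan €307 billion: bank balance sheets expand → +€307B.
FX purchase €120 billion: just an asset swap on bank balance sheets → 0.
Asset purchase (from non-banks) €144 billion: bank balance sheets expand → +€144B.
OMO sale (to banks) €450 billion: just an asset swap on bank balance sheets → 0.
Currency withdrawal €371 billion: bank balance sheets shrink → −€371B.
Net: 307 + 0 + 144 + 0 − 371 = +€80 billion.

+€80 billion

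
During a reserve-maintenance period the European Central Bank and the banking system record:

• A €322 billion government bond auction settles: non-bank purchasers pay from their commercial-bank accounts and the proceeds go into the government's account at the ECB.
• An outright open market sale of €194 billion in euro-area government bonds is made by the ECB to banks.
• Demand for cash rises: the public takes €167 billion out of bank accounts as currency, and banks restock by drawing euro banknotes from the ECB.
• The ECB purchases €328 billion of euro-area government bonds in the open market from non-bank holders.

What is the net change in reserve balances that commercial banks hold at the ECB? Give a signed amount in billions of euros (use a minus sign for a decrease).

-€355 billion

ECB balance sheet:
  Assets:      Securities +€134B
  Liabilities: Bank reserves −€355B, Currency in circulation +€167B, Government deposits +€322B
Commercial banking system:
  Assets:      Reserves at CB −€355B, Securities +€194B
  Liabilities: Checkable deposits −€161B
So the change in reserve balances that commercial banks hold at the ECB is -€355 billion.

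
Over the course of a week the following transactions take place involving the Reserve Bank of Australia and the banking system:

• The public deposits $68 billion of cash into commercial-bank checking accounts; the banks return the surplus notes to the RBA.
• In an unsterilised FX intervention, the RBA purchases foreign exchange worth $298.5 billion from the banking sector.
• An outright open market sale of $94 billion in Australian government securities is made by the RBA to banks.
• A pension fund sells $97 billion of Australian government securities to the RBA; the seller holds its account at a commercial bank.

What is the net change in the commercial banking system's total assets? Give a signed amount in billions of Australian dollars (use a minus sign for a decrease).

Currency deposit $68 billion: bank balance sheets expand → +$68B.
FX purchase $298.5 billion: just an asset swap on bank balance sheets → 0.
OMO sale (to banks) $94 billion: just an asset swap on bank balance sheets → 0.
Asset purchase (from non-banks) $97 billion: bank balance sheets expand → +$97B.
Net: 68 + 0 + 0 + 97 = +$165 billion.

+$165 billion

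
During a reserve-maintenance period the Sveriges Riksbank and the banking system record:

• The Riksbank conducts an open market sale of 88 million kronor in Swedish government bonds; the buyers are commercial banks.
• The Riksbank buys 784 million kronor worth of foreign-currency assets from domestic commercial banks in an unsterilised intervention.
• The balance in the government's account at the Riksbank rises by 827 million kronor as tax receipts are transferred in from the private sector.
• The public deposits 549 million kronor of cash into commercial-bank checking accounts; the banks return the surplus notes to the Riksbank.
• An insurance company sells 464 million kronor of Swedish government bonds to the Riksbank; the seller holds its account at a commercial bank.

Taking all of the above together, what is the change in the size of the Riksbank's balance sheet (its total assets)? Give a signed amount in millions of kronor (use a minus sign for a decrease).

Riksbank balance sheet:
  Assets:      Securities +376M, Foreign assets +784M
  Liabilities: Bank reserves +882M, Currency in circulation −549M, Government deposits +827M
Change in total Riksbank assets = +1160 million.

+1160 million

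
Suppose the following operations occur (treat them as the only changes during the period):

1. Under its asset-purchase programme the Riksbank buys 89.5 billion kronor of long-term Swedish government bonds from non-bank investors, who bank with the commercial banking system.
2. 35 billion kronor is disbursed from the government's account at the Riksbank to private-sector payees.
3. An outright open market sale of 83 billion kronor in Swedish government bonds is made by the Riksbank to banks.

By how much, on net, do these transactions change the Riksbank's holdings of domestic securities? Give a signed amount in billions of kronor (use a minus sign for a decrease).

+6.5 billion

Riksbank balance sheet:
  Assets:      Securities +6.5B
  Liabilities: Bank reserves +41.5B, Government deposits −35B
So the change in the Riksbank's holdings of domestic securities is +6.5 billion.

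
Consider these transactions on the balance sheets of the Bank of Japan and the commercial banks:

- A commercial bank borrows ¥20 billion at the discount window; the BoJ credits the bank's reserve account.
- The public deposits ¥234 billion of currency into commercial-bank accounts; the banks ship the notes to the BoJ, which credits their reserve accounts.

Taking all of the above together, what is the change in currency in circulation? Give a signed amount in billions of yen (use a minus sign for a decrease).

Discount-window loan ¥20 billion: no currency enters or leaves circulation → 0.
Currency deposit ¥234 billion: notes return to the central bank → −¥234B.
Net: 0 − 234 = -¥234 billion.

-¥234 billion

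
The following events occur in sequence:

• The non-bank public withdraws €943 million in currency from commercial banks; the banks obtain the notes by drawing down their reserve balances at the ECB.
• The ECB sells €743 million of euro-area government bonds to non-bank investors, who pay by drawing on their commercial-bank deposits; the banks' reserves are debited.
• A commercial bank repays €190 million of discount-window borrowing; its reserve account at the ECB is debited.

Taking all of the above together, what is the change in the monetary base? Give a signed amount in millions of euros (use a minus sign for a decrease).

-€933 million

ECB balance sheet:
  Assets:      Securities −€743M, Loans to banks −€190M
  Liabilities: Bank reserves −€1876M, Currency in circulation +€943M
Commercial banking system:
  Assets:      Reserves at CB −€1876M
  Liabilities: Checkable deposits −€1686M, Borrowings from CB −€190M
Monetary base = currency + reserves: +€943M + (−€1876M) = -€933 million.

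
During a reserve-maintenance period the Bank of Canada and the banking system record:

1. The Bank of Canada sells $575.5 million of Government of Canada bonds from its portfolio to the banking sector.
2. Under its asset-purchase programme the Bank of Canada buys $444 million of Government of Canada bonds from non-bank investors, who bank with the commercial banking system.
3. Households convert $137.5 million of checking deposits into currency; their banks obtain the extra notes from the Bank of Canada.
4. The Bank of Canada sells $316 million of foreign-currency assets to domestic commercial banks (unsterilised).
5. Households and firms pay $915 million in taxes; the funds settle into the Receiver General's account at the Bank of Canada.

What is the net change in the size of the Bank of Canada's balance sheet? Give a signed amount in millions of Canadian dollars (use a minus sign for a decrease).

-$447.5 million

OMO sale (to banks) $575.5 million: a Bank of Canada asset is shed → −$575.5M.
Asset purchase (from non-banks) $444 million: a Bank of Canada asset is acquired → +$444M.
Currency withdrawal $137.5 million: only the composition of liabilities changes → 0.
FX sale $316 million: a Bank of Canada asset is shed → −$316M.
Government account inflow $915 million: only the composition of liabilities changes → 0.
Net: −575.5 + 444 + 0 − 316 + 0 = -$447.5 million.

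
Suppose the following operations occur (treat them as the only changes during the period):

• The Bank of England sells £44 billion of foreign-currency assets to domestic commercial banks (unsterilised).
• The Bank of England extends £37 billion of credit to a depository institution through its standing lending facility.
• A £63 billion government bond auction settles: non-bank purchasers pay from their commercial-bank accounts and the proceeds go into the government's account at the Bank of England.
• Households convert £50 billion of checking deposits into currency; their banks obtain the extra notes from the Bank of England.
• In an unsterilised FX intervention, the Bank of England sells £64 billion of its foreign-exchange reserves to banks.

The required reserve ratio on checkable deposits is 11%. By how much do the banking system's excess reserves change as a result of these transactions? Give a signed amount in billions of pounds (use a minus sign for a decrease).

FX sale £44 billion: reserves −£44B, deposits 0.
Discount-window loan £37 billion: reserves +£37B, deposits 0.
Government account inflow £63 billion: reserves −£63B, deposits −£63B.
Currency withdrawal £50 billion: reserves −£50B, deposits −£50B.
FX sale £64 billion: reserves −£64B, deposits 0.
Totals: Δreserves = −£184B, Δdeposits = −£113B.
Δrequired reserves = 11% × −£113B = −£12.43B.
Δexcess reserves = Δreserves − Δrequired = −£184B − (−£12.43B) = -£171.57 billion.

-£171.57 billion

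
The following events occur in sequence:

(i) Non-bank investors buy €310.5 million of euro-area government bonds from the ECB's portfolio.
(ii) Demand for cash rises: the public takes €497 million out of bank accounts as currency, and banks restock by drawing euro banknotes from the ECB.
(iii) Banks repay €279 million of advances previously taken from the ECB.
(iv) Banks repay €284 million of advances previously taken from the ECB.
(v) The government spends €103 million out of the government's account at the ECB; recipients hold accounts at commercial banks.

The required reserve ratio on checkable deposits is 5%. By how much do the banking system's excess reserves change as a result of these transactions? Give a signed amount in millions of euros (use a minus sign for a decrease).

-€1232.275 million

Asset sale (to non-banks) €310.5 million: reserves −€310.5M, deposits −€310.5M.
Currency withdrawal €497 million: reserves −€497M, deposits −€497M.
Discount-window repayment €279 million: reserves −€279M, deposits 0.
Discount-window repayment €284 million: reserves −€284M, deposits 0.
Government spending €103 million: reserves +€103M, deposits +€103M.
Totals: Δreserves = −€1267.5M, Δdeposits = −€704.5M.
Δrequired reserves = 5% × −€704.5M = −€35.225M.
Δexcess reserves = Δreserves − Δrequired = −€1267.5M − (−€35.225M) = -€1232.275 million.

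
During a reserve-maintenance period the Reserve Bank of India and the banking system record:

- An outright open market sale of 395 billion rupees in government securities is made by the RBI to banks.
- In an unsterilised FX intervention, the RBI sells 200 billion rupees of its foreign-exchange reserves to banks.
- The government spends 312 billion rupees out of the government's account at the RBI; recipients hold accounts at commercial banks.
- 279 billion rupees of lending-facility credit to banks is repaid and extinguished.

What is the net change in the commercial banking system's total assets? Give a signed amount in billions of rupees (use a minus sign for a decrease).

+33 billion

OMO sale (to banks) 395 billion rupees: just an asset swap on bank balance sheets → 0.
FX sale 200 billion rupees: just an asset swap on bank balance sheets → 0.
Government spending 312 billion rupees: bank balance sheets expand → +312B.
Discount-window repayment 279 billion rupees: bank balance sheets shrink → −279B.
Net: 0 + 0 + 312 − 279 = +33 billion.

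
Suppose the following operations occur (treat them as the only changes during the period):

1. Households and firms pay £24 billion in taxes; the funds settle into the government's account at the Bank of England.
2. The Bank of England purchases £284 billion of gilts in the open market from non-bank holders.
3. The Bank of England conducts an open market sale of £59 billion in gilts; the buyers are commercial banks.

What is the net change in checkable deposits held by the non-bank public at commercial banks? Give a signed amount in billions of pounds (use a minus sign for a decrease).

Bank of England balance sheet:
  Assets:      Securities +£225B
  Liabilities: Bank reserves +£201B, Government deposits +£24B
Commercial banking system:
  Assets:      Reserves at CB +£201B, Securities +£59B
  Liabilities: Checkable deposits +£260B
So the change in checkable deposits held by the non-bank public at commercial banks is +£260 billion.

+£260 billion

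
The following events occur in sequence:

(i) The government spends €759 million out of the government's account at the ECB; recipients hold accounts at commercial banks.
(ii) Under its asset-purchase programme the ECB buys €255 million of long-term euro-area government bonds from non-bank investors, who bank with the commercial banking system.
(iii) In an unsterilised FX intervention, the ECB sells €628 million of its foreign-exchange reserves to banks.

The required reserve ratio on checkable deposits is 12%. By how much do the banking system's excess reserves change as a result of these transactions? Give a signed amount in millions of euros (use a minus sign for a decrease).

Government spending €759 million: reserves +€759M, deposits +€759M.
Asset purchase (from non-banks) €255 million: reserves +€255M, deposits +€255M.
FX sale €628 million: reserves −€628M, deposits 0.
Totals: Δreserves = +€386M, Δdeposits = +€1014M.
Δrequired reserves = 12% × +€1014M = +€121.68M.
Δexcess reserves = Δreserves − Δrequired = +€386M − (+€121.68M) = +€264.32 million.

+€264.32 million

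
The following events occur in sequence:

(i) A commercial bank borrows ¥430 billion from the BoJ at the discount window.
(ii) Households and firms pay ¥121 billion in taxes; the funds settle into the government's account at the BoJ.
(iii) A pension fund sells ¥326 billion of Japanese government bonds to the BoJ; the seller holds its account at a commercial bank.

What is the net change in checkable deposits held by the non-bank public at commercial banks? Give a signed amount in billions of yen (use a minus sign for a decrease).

Discount-window loan ¥430 billion: the counterparty is a bank, so public deposits are unchanged → 0.
Government account inflow ¥121 billion: non-bank counterparties' bank balances fall → −¥121B.
Asset purchase (from non-banks) ¥326 billion: non-bank counterparties' bank balances rise → +¥326B.
Net: 0 − 121 + 326 = +¥205 billion.

+¥205 billion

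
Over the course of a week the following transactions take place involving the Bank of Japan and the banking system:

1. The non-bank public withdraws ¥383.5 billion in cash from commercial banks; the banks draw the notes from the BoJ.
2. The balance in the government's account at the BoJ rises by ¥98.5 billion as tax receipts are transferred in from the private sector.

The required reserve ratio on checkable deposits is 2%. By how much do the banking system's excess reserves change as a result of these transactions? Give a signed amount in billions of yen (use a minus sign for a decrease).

Currency withdrawal ¥383.5 billion: reserves −¥383.5B, deposits −¥383.5B.
Government account inflow ¥98.5 billion: reserves −¥98.5B, deposits −¥98.5B.
Totals: Δreserves = −¥482B, Δdeposits = −¥482B.
Δrequired reserves = 2% × −¥482B = −¥9.64B.
Δexcess reserves = Δreserves − Δrequired = −¥482B − (−¥9.64B) = -¥472.36 billion.

-¥472.36 billion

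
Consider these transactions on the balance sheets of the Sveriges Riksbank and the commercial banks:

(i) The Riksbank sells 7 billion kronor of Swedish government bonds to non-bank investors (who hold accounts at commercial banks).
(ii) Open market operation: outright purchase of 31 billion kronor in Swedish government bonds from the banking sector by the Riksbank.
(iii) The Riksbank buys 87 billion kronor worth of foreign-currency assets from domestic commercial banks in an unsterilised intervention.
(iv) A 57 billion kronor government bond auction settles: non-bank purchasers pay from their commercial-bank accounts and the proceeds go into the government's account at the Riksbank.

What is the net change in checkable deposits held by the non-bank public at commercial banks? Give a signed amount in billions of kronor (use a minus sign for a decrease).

-64 billion

Riksbank balance sheet:
  Assets:      Securities +24B, Foreign assets +87B
  Liabilities: Bank reserves +54B, Government deposits +57B
Commercial banking system:
  Assets:      Reserves at CB +54B, Securities −31B, Foreign assets −87B
  Liabilities: Checkable deposits −64B
So the change in checkable deposits held by the non-bank public at commercial banks is -64 billion.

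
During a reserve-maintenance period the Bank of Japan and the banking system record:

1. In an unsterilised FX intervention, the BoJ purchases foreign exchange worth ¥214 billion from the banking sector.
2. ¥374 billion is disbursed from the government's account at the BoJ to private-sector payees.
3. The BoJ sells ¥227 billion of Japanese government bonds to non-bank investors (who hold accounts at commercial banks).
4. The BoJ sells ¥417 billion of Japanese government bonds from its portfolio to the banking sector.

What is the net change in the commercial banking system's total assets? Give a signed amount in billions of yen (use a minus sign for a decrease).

+¥147 billion

BoJ balance sheet:
  Assets:      Securities −¥644B, Foreign assets +¥214B
  Liabilities: Bank reserves −¥56B, Government deposits −¥374B
Commercial banking system:
  Assets:      Reserves at CB −¥56B, Securities +¥417B, Foreign assets −¥214B
  Liabilities: Checkable deposits +¥147B
Change in total bank assets = +¥147 billion.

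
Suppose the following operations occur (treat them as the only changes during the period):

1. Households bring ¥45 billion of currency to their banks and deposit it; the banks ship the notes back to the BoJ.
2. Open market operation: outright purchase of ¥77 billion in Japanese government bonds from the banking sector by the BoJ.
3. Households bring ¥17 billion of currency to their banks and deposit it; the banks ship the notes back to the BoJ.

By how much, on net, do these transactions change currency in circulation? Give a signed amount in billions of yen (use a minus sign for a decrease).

BoJ balance sheet:
  Assets:      Securities +¥77B
  Liabilities: Bank reserves +¥139B, Currency in circulation −¥62B
Commercial banking system:
  Assets:      Reserves at CB +¥139B, Securities −¥77B
  Liabilities: Checkable deposits +¥62B
So the change in currency in circulation is -¥62 billion.

-¥62 billion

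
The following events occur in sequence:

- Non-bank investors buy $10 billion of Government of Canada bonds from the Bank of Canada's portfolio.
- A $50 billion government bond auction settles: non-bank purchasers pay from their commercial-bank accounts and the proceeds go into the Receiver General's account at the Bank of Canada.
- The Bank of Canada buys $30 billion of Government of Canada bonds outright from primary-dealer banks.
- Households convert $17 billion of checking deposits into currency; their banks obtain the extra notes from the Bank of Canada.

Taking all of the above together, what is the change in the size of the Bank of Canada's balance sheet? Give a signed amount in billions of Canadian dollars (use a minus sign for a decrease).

+$20 billion

Asset sale (to non-banks) $10 billion: a Bank of Canada asset is shed → −$10B.
Government account inflow $50 billion: only the composition of liabilities changes → 0.
OMO purchase (from banks) $30 billion: a Bank of Canada asset is acquired → +$30B.
Currency withdrawal $17 billion: only the composition of liabilities changes → 0.
Net: −10 + 0 + 30 + 0 = +$20 billion.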